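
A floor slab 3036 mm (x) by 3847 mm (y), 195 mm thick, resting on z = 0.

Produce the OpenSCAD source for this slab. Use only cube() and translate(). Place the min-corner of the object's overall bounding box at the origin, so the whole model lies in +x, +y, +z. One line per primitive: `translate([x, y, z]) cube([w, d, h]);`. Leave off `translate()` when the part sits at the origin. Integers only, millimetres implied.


cube([3036, 3847, 195]);


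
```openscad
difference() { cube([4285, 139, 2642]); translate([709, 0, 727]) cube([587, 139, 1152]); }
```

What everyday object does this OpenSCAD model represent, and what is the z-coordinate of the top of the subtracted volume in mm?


A wall with a window opening. The window head height is 1879 mm.

A wall with a rectangular opening subtracted — a window. Sill at z = 727, opening 1152 mm tall, so the head is at 727 + 1152 = 1879 mm.


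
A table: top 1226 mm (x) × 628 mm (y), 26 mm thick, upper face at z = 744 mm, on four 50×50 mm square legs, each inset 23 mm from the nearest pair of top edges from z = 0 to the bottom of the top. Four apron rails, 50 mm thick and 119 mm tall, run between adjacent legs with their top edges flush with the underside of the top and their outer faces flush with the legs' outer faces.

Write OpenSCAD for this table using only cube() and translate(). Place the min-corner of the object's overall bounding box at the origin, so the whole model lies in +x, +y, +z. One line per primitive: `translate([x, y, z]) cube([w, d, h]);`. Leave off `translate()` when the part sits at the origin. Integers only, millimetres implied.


translate([0, 0, 718]) cube([1226, 628, 26]);
translate([23, 23, 0]) cube([50, 50, 718]);
translate([1153, 23, 0]) cube([50, 50, 718]);
translate([23, 555, 0]) cube([50, 50, 718]);
translate([1153, 555, 0]) cube([50, 50, 718]);
translate([73, 23, 599]) cube([1080, 50, 119]);
translate([73, 555, 599]) cube([1080, 50, 119]);
translate([23, 73, 599]) cube([50, 482, 119]);
translate([1153, 73, 599]) cube([50, 482, 119]);


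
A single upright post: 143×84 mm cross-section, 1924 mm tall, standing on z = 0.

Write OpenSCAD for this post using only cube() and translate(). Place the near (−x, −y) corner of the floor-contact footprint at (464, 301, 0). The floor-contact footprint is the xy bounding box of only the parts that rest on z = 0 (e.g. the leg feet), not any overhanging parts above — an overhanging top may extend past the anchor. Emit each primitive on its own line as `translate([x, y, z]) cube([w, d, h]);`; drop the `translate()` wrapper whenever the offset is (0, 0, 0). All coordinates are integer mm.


translate([464, 301, 0]) cube([143, 84, 1924]);


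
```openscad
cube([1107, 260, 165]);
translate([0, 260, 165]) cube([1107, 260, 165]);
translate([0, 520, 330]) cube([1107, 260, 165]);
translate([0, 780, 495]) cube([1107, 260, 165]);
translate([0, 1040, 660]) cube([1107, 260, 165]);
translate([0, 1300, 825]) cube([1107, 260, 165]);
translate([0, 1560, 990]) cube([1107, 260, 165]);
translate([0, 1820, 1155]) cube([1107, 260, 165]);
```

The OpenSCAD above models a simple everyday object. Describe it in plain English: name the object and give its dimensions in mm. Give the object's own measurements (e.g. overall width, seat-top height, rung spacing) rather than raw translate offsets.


A straight staircase of 8 solid steps. Each step is 1107 mm wide (x), 260 mm deep (y, the going) and 165 mm tall (the rise). The first step rests on the floor; each subsequent step sits one going further in +y and one rise higher in +z, directly behind and above the previous step with no overlap.


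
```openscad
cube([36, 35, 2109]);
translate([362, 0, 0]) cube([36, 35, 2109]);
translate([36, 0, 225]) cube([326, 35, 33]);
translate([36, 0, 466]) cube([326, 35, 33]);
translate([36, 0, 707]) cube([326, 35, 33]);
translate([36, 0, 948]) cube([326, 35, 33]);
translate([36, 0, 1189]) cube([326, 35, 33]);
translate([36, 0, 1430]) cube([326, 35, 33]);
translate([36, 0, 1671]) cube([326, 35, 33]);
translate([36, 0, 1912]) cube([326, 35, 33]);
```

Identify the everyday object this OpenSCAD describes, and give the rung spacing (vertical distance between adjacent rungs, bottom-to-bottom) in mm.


A ladder. The rung spacing is 241 mm.

Two tall 36×35 posts with 8 short bars between them — a ladder. Adjacent rungs sit at z = 225 and z = 466, so the spacing is 466 − 225 = 241 mm.


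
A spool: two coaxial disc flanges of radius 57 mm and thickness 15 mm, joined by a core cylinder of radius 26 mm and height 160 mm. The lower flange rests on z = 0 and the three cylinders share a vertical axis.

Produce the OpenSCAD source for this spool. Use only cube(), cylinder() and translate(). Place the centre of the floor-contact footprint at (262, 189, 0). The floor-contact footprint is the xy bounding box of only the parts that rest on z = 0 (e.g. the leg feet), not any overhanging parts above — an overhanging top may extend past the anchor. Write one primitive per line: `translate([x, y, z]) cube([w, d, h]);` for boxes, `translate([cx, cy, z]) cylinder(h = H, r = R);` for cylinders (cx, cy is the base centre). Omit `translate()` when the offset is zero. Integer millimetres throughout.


translate([262, 189, 0]) cylinder(h = 15, r = 57);
translate([262, 189, 15]) cylinder(h = 160, r = 26);
translate([262, 189, 175]) cylinder(h = 15, r = 57);


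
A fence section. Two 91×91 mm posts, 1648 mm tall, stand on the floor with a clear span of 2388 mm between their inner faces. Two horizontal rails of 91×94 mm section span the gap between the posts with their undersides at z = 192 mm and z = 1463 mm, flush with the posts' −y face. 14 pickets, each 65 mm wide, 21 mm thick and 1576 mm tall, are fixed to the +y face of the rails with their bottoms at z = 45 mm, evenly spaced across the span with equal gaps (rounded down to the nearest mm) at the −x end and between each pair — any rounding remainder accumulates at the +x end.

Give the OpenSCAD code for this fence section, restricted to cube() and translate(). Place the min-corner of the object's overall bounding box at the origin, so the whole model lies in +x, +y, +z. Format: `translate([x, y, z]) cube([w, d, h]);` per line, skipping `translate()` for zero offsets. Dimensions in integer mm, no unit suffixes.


cube([91, 91, 1648]);
translate([2479, 0, 0]) cube([91, 91, 1648]);
translate([91, 0, 192]) cube([2388, 91, 94]);
translate([91, 0, 1463]) cube([2388, 91, 94]);
translate([189, 91, 45]) cube([65, 21, 1576]);
translate([352, 91, 45]) cube([65, 21, 1576]);
translate([515, 91, 45]) cube([65, 21, 1576]);
translate([678, 91, 45]) cube([65, 21, 1576]);
translate([841, 91, 45]) cube([65, 21, 1576]);
translate([1004, 91, 45]) cube([65, 21, 1576]);
translate([1167, 91, 45]) cube([65, 21, 1576]);
translate([1330, 91, 45]) cube([65, 21, 1576]);
translate([1493, 91, 45]) cube([65, 21, 1576]);
translate([1656, 91, 45]) cube([65, 21, 1576]);
translate([1819, 91, 45]) cube([65, 21, 1576]);
translate([1982, 91, 45]) cube([65, 21, 1576]);
translate([2145, 91, 45]) cube([65, 21, 1576]);
translate([2308, 91, 45]) cube([65, 21, 1576]);


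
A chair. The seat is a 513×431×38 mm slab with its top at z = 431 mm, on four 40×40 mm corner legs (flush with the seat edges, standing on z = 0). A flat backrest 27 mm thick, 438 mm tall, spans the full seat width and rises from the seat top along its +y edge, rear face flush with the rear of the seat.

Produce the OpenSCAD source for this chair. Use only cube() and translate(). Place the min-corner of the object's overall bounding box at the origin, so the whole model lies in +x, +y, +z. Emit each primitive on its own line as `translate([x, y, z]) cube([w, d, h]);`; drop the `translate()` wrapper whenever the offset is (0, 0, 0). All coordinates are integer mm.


translate([0, 0, 393]) cube([513, 431, 38]);
cube([40, 40, 393]);
translate([473, 0, 0]) cube([40, 40, 393]);
translate([0, 391, 0]) cube([40, 40, 393]);
translate([473, 391, 0]) cube([40, 40, 393]);
translate([0, 404, 431]) cube([513, 27, 438]);


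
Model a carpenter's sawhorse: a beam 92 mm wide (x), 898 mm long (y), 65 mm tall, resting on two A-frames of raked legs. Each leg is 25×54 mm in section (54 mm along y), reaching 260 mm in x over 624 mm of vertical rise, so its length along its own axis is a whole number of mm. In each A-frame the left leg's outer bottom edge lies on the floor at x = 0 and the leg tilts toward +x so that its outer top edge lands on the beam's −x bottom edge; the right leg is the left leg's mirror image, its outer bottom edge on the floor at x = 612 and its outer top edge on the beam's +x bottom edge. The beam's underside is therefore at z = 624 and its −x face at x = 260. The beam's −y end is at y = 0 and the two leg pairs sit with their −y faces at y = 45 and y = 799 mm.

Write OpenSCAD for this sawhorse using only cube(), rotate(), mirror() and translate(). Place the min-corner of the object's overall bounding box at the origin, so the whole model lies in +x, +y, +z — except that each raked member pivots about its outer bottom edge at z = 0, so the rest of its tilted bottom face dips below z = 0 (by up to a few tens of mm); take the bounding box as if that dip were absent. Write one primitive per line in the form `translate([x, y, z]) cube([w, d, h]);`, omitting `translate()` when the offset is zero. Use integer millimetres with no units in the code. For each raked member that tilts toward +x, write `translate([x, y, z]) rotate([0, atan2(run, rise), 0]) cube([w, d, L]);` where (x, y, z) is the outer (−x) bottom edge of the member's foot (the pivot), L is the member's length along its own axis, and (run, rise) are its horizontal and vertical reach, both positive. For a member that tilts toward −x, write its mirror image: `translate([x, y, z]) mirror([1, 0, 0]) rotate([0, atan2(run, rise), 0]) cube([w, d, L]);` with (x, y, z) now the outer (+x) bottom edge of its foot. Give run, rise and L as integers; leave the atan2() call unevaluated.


translate([260, 0, 624]) cube([92, 898, 65]);
translate([0, 45, 0]) rotate([0, atan2(260, 624), 0]) cube([25, 54, 676]);
translate([612, 45, 0]) mirror([1, 0, 0]) rotate([0, atan2(260, 624), 0]) cube([25, 54, 676]);
translate([0, 799, 0]) rotate([0, atan2(260, 624), 0]) cube([25, 54, 676]);
translate([612, 799, 0]) mirror([1, 0, 0]) rotate([0, atan2(260, 624), 0]) cube([25, 54, 676]);


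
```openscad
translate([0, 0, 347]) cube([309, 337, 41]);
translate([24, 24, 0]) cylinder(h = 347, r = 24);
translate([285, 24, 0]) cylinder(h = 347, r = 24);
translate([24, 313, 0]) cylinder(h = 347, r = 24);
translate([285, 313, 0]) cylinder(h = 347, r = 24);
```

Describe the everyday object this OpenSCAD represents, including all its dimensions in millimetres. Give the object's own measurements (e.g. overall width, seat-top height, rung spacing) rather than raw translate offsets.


A four-legged stool. The seat is a 309×337×41 mm slab whose top surface is at z = 388 mm; four round legs, each 48 mm in diameter, run from the floor (z = 0) to the underside of the seat, each leg's axis is inset half a diameter from the nearest pair of seat edges (so the leg's bounding box is flush with the corner).


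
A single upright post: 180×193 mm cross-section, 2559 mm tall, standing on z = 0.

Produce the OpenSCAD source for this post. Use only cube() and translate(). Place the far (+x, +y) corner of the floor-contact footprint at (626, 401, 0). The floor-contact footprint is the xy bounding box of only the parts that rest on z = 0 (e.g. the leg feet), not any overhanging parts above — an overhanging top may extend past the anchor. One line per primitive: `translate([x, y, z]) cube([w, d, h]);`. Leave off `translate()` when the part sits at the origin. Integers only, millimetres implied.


translate([446, 208, 0]) cube([180, 193, 2559]);


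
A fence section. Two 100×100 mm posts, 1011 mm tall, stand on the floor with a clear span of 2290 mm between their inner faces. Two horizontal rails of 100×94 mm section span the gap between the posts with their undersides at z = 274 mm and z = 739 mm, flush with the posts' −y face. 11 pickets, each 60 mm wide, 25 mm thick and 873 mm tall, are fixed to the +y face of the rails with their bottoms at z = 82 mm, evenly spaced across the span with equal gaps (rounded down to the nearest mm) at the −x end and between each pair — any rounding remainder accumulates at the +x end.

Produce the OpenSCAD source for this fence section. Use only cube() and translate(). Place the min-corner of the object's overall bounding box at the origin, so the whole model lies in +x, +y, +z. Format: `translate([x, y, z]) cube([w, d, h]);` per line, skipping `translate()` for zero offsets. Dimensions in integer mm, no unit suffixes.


cube([100, 100, 1011]);
translate([2390, 0, 0]) cube([100, 100, 1011]);
translate([100, 0, 274]) cube([2290, 100, 94]);
translate([100, 0, 739]) cube([2290, 100, 94]);
translate([235, 100, 82]) cube([60, 25, 873]);
translate([430, 100, 82]) cube([60, 25, 873]);
translate([625, 100, 82]) cube([60, 25, 873]);
translate([820, 100, 82]) cube([60, 25, 873]);
translate([1015, 100, 82]) cube([60, 25, 873]);
translate([1210, 100, 82]) cube([60, 25, 873]);
translate([1405, 100, 82]) cube([60, 25, 873]);
translate([1600, 100, 82]) cube([60, 25, 873]);
translate([1795, 100, 82]) cube([60, 25, 873]);
translate([1990, 100, 82]) cube([60, 25, 873]);
translate([2185, 100, 82]) cube([60, 25, 873]);


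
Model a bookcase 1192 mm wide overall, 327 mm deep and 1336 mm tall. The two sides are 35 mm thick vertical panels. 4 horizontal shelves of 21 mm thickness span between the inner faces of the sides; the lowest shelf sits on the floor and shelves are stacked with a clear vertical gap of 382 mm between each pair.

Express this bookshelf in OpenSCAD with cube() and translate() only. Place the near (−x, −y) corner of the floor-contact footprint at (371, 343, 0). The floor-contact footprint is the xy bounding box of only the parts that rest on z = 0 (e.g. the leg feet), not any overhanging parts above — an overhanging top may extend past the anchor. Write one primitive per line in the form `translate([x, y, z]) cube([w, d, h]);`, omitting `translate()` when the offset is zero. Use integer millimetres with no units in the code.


translate([371, 343, 0]) cube([35, 327, 1336]);
translate([1528, 343, 0]) cube([35, 327, 1336]);
translate([406, 343, 0]) cube([1122, 327, 21]);
translate([406, 343, 403]) cube([1122, 327, 21]);
translate([406, 343, 806]) cube([1122, 327, 21]);
translate([406, 343, 1209]) cube([1122, 327, 21]);


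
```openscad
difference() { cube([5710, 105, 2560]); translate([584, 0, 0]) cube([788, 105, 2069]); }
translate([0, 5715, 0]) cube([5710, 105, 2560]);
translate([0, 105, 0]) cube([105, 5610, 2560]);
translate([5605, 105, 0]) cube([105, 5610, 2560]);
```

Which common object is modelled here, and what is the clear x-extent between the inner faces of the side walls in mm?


A single room. The interior width is 5500 mm.

Four walls enclosing a rectangle with a door in the front wall — a room. Outside width 5710 minus two 105 mm walls gives 5500 mm.


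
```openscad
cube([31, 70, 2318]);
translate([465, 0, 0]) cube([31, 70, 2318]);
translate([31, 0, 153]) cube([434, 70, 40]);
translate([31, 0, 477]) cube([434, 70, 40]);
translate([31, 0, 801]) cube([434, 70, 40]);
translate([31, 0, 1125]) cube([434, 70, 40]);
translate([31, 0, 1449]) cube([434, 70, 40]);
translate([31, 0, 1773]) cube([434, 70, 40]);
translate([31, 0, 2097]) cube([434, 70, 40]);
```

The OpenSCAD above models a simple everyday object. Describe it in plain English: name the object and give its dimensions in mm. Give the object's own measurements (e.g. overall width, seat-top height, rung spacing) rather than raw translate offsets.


A straight ladder. Two 31×70 mm vertical rails, 2318 mm tall, stand 496 mm apart (outside-to-outside) with their front faces coplanar on the −y side. 7 rungs, each 70 mm deep and 40 mm tall, span between the inner faces of the rails, front faces flush with the rails. The lowest rung's underside is at z = 153 mm and rungs are spaced 324 mm apart (underside to underside).


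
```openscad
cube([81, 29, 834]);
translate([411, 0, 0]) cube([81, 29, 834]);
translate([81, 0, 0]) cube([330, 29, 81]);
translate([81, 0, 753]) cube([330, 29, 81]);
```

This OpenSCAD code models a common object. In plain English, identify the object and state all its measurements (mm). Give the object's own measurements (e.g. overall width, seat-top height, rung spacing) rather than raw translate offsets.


A rectangular picture frame lying in the x–z plane (depth along y). The opening is 330 mm wide (x) by 672 mm tall (z), surrounded by a border 81 mm wide on all four sides. The frame is 29 mm deep and is made of two full-height vertical stiles with two horizontal rails fitted between them.


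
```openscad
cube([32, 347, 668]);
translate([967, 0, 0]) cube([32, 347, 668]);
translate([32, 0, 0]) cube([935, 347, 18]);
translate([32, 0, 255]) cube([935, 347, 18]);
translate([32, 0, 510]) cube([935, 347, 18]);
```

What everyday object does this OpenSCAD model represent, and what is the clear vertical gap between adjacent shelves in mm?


A bookshelf. The clear shelf gap is 237 mm.

Two tall side panels with 3 horizontal boards between them — a bookshelf. The first two shelf undersides are at z = 0 and z = 255; with shelf thickness 18, the clear gap is 255 − 0 − 18 = 237 mm.


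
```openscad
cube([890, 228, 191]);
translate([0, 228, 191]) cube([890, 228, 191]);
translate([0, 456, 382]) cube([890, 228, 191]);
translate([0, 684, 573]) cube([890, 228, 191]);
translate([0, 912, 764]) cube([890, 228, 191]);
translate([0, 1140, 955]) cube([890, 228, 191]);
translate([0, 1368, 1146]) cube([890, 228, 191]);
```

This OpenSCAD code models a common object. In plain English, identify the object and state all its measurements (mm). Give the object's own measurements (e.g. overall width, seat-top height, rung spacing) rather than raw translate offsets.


A straight staircase of 7 solid steps. Each step is 890 mm wide (x), 228 mm deep (y, the going) and 191 mm tall (the rise). The first step rests on the floor; each subsequent step sits one going further in +y and one rise higher in +z, directly behind and above the previous step with no overlap.


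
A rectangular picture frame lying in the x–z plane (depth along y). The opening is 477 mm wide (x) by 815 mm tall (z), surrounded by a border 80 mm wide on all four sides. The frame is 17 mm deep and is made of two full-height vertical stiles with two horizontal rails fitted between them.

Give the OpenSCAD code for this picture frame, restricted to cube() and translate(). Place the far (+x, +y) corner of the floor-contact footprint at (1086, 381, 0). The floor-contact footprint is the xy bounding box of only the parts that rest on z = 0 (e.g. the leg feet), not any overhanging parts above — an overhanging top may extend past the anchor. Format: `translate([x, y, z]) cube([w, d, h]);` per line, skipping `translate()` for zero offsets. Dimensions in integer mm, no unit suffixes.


translate([449, 364, 0]) cube([80, 17, 975]);
translate([1006, 364, 0]) cube([80, 17, 975]);
translate([529, 364, 0]) cube([477, 17, 80]);
translate([529, 364, 895]) cube([477, 17, 80]);


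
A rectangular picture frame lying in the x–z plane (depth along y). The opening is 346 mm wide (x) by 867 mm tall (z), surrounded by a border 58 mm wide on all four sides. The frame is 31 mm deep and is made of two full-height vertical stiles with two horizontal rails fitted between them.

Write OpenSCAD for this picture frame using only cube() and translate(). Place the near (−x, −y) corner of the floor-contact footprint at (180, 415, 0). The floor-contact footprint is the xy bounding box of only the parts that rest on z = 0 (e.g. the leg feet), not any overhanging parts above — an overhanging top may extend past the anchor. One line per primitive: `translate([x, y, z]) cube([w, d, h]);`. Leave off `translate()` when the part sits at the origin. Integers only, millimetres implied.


translate([180, 415, 0]) cube([58, 31, 983]);
translate([584, 415, 0]) cube([58, 31, 983]);
translate([238, 415, 0]) cube([346, 31, 58]);
translate([238, 415, 925]) cube([346, 31, 58]);


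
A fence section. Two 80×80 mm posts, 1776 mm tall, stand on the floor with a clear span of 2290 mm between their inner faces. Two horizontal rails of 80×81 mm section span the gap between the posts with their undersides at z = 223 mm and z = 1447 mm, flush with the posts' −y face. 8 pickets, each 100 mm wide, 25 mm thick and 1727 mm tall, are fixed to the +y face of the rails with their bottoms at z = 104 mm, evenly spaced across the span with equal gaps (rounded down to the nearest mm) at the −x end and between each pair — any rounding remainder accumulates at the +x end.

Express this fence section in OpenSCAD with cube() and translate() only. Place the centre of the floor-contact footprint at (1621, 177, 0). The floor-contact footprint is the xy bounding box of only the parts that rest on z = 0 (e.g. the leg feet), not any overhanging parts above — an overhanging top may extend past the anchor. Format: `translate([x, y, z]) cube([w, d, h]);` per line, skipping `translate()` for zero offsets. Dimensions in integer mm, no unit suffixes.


translate([396, 137, 0]) cube([80, 80, 1776]);
translate([2766, 137, 0]) cube([80, 80, 1776]);
translate([476, 137, 223]) cube([2290, 80, 81]);
translate([476, 137, 1447]) cube([2290, 80, 81]);
translate([641, 217, 104]) cube([100, 25, 1727]);
translate([906, 217, 104]) cube([100, 25, 1727]);
translate([1171, 217, 104]) cube([100, 25, 1727]);
translate([1436, 217, 104]) cube([100, 25, 1727]);
translate([1701, 217, 104]) cube([100, 25, 1727]);
translate([1966, 217, 104]) cube([100, 25, 1727]);
translate([2231, 217, 104]) cube([100, 25, 1727]);
translate([2496, 217, 104]) cube([100, 25, 1727]);


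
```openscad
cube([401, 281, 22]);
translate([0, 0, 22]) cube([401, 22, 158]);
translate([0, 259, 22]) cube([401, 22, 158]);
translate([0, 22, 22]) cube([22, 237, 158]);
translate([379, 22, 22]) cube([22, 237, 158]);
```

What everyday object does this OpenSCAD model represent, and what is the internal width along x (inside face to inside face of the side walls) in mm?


An open box. The internal width is 357 mm.

A 401×281 base slab with four walls standing on it — an open box. The base is 401 mm wide and the walls are 22 mm thick, so the internal width is 401 − 2 × 22 = 357 mm.


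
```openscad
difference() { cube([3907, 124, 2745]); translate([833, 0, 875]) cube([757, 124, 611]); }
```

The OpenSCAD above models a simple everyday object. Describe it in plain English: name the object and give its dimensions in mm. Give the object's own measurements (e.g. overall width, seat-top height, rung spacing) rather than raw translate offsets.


A wall 3907 mm long (x), 124 mm thick (y), 2745 mm tall, with a rectangular window opening cut through it. The opening is 757 mm wide and 611 mm tall; its sill is at z = 875 mm and its near (−x) edge is 833 mm from the wall's −x end. The opening passes through the full wall thickness.


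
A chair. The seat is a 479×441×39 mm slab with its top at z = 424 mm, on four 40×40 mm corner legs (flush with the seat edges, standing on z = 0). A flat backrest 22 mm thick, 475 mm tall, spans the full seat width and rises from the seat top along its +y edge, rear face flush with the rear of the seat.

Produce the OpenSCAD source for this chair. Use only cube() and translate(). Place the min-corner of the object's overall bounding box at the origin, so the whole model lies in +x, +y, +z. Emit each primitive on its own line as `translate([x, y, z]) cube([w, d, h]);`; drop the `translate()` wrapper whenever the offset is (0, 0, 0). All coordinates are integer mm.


translate([0, 0, 385]) cube([479, 441, 39]);
cube([40, 40, 385]);
translate([439, 0, 0]) cube([40, 40, 385]);
translate([0, 401, 0]) cube([40, 40, 385]);
translate([439, 401, 0]) cube([40, 40, 385]);
translate([0, 419, 424]) cube([479, 22, 475]);


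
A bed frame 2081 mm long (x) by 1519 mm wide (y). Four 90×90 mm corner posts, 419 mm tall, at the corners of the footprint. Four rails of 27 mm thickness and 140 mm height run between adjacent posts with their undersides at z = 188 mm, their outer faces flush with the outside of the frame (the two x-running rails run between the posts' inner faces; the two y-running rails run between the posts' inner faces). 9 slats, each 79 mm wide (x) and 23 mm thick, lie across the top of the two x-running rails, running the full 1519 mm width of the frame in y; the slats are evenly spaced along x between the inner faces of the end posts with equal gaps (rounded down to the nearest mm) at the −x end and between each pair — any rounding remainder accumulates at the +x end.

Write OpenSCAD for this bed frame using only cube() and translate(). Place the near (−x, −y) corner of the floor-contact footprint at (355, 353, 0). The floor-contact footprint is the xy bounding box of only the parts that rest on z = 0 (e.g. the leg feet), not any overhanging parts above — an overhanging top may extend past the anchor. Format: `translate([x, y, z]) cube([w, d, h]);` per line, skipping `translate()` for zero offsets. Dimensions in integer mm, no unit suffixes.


// slat z = rail_z + rail_h = 188 + 140 = 328
// slat gap = ⌊(1901 − 9·79) / 10⌋ = 119
translate([355, 353, 0]) cube([90, 90, 419]);
translate([355, 1782, 0]) cube([90, 90, 419]);
translate([2346, 353, 0]) cube([90, 90, 419]);
translate([2346, 1782, 0]) cube([90, 90, 419]);
translate([445, 353, 188]) cube([1901, 27, 140]);
translate([445, 1845, 188]) cube([1901, 27, 140]);
translate([355, 443, 188]) cube([27, 1339, 140]);
translate([2409, 443, 188]) cube([27, 1339, 140]);
translate([564, 353, 328]) cube([79, 1519, 23]);
translate([762, 353, 328]) cube([79, 1519, 23]);
translate([960, 353, 328]) cube([79, 1519, 23]);
translate([1158, 353, 328]) cube([79, 1519, 23]);
translate([1356, 353, 328]) cube([79, 1519, 23]);
translate([1554, 353, 328]) cube([79, 1519, 23]);
translate([1752, 353, 328]) cube([79, 1519, 23]);
translate([1950, 353, 328]) cube([79, 1519, 23]);
translate([2148, 353, 328]) cube([79, 1519, 23]);


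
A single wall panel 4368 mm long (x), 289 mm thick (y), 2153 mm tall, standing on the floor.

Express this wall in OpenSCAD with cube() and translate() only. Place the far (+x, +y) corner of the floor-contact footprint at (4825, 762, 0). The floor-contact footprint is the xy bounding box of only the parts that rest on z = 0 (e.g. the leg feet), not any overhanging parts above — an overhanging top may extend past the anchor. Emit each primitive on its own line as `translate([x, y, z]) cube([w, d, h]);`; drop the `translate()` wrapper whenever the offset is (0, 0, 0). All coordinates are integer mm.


translate([457, 473, 0]) cube([4368, 289, 2153]);


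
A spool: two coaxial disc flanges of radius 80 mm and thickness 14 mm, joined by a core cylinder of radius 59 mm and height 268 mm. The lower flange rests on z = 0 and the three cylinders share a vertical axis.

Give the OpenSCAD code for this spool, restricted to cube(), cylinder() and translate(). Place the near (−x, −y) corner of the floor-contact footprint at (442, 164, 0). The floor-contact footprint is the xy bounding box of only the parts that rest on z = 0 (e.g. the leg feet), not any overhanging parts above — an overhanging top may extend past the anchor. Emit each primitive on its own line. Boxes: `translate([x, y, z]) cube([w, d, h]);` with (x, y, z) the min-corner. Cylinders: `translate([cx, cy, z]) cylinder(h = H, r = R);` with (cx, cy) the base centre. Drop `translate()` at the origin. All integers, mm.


translate([522, 244, 0]) cylinder(h = 14, r = 80);
translate([522, 244, 14]) cylinder(h = 268, r = 59);
translate([522, 244, 282]) cylinder(h = 14, r = 80);


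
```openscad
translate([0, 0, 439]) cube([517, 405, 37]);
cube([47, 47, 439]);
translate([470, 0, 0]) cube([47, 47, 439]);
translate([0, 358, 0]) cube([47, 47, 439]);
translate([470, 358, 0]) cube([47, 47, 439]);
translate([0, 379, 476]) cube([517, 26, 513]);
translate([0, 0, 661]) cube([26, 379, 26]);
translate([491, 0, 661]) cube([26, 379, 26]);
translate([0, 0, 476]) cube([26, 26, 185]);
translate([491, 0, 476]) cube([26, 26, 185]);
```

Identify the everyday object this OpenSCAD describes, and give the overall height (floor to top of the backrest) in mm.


A chair. The overall height is 989 mm.

A slab on four corner posts with a tall panel at the back — a chair. The seat slab sits at z = 439 with thickness 37, and the 513 mm backrest starts at the seat top, so the overall height is 439 + 37 + 513 = 989 mm.


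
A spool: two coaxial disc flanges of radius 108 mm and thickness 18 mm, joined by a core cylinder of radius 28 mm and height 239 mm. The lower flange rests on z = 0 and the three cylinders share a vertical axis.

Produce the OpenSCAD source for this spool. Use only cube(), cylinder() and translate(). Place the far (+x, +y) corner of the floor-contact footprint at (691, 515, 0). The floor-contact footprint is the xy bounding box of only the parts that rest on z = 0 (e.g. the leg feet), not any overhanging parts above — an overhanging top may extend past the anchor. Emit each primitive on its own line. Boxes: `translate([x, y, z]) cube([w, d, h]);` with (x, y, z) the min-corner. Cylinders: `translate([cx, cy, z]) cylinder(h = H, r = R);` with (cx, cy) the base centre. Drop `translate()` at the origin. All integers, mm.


translate([583, 407, 0]) cylinder(h = 18, r = 108);
translate([583, 407, 18]) cylinder(h = 239, r = 28);
translate([583, 407, 257]) cylinder(h = 18, r = 108);


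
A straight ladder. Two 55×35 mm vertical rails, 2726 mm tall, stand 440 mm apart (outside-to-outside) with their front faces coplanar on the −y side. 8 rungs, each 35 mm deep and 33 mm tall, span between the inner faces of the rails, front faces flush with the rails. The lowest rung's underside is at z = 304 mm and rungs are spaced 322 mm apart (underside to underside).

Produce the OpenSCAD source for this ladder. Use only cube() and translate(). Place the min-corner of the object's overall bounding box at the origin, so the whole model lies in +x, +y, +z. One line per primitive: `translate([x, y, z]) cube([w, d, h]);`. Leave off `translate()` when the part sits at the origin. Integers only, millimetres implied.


// rung span = 440 - 2*55 = 330
// rung[k] z = 304 + k*322
cube([55, 35, 2726]);
translate([385, 0, 0]) cube([55, 35, 2726]);
translate([55, 0, 304]) cube([330, 35, 33]);
translate([55, 0, 626]) cube([330, 35, 33]);
translate([55, 0, 948]) cube([330, 35, 33]);
translate([55, 0, 1270]) cube([330, 35, 33]);
translate([55, 0, 1592]) cube([330, 35, 33]);
translate([55, 0, 1914]) cube([330, 35, 33]);
translate([55, 0, 2236]) cube([330, 35, 33]);
translate([55, 0, 2558]) cube([330, 35, 33]);


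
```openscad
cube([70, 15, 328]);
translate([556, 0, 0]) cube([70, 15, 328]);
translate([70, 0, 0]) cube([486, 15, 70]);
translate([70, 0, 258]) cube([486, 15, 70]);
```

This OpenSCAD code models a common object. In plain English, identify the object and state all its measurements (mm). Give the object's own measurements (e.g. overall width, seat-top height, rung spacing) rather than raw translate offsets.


A rectangular picture frame lying in the x–z plane (depth along y). The opening is 486 mm wide (x) by 188 mm tall (z), surrounded by a border 70 mm wide on all four sides. The frame is 15 mm deep and is made of two full-height vertical stiles with two horizontal rails fitted between them.


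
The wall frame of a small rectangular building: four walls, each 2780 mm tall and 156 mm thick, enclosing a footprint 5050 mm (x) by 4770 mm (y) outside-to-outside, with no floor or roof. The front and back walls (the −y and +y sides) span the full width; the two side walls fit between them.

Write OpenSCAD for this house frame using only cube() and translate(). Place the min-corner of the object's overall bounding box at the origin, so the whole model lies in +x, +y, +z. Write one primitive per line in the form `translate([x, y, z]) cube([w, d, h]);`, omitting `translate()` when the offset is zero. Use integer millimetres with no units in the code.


cube([5050, 156, 2780]);
translate([0, 4614, 0]) cube([5050, 156, 2780]);
translate([0, 156, 0]) cube([156, 4458, 2780]);
translate([4894, 156, 0]) cube([156, 4458, 2780]);


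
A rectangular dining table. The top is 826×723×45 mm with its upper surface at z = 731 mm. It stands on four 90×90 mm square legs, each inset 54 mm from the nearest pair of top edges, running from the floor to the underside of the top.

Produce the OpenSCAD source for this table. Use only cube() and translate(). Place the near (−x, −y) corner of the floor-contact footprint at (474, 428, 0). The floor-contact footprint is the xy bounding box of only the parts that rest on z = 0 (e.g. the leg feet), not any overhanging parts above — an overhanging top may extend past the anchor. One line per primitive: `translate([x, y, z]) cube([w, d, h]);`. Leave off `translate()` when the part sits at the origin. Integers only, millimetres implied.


translate([420, 374, 686]) cube([826, 723, 45]);
translate([474, 428, 0]) cube([90, 90, 686]);
translate([1102, 428, 0]) cube([90, 90, 686]);
translate([474, 953, 0]) cube([90, 90, 686]);
translate([1102, 953, 0]) cube([90, 90, 686]);


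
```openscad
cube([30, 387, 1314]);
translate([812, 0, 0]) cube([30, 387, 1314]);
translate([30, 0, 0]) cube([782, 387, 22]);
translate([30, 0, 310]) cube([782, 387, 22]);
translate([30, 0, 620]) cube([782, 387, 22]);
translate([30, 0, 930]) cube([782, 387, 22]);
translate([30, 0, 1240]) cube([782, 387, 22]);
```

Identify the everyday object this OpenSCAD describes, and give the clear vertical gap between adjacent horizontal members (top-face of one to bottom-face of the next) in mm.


A bookshelf. The clear shelf gap is 288 mm.

Two tall side panels with 5 horizontal boards between them — a bookshelf. The first two shelf undersides are at z = 0 and z = 310; with shelf thickness 22, the clear gap is 310 − 0 − 22 = 288 mm.


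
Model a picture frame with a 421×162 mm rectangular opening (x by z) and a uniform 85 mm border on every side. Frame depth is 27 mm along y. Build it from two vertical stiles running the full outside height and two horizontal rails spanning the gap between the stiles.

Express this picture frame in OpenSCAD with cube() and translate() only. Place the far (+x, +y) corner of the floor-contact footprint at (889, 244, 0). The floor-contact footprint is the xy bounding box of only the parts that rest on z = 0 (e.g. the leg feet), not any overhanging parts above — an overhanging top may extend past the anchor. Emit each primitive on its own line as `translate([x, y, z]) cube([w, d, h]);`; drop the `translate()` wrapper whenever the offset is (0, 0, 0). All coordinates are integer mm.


translate([298, 217, 0]) cube([85, 27, 332]);
translate([804, 217, 0]) cube([85, 27, 332]);
translate([383, 217, 0]) cube([421, 27, 85]);
translate([383, 217, 247]) cube([421, 27, 85]);


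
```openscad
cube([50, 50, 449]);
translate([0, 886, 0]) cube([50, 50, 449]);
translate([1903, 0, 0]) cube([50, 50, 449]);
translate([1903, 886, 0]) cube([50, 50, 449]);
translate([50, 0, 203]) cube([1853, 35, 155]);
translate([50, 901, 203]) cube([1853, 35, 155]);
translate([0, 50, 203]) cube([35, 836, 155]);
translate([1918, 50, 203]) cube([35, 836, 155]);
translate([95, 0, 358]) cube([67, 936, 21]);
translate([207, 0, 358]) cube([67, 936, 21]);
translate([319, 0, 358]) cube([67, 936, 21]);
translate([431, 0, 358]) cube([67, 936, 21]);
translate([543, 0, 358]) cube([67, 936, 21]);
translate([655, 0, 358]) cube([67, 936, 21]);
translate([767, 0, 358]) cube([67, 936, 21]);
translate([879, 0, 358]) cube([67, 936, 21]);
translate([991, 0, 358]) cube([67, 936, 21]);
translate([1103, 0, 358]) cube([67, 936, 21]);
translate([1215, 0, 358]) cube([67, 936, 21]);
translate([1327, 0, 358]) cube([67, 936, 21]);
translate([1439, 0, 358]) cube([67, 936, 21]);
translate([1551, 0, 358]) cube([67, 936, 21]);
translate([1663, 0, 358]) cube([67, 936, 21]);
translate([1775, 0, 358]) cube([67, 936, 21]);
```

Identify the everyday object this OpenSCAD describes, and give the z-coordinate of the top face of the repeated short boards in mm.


A bed frame. The slat-top height is 379 mm.

Four posts, four rails, and a row of slats — a bed frame. Slats sit on the rails at z = 203 + 155 = 358; with slat thickness 21, the top is 379 mm.


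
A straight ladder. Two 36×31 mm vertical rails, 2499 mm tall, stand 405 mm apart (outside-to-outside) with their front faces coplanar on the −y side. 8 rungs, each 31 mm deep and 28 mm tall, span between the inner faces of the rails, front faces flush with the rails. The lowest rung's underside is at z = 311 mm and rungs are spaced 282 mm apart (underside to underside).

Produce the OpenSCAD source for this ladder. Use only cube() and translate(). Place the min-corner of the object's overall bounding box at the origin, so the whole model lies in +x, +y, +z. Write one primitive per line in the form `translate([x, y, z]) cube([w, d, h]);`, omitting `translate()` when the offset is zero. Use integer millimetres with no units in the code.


cube([36, 31, 2499]);
translate([369, 0, 0]) cube([36, 31, 2499]);
translate([36, 0, 311]) cube([333, 31, 28]);
translate([36, 0, 593]) cube([333, 31, 28]);
translate([36, 0, 875]) cube([333, 31, 28]);
translate([36, 0, 1157]) cube([333, 31, 28]);
translate([36, 0, 1439]) cube([333, 31, 28]);
translate([36, 0, 1721]) cube([333, 31, 28]);
translate([36, 0, 2003]) cube([333, 31, 28]);
translate([36, 0, 2285]) cube([333, 31, 28]);


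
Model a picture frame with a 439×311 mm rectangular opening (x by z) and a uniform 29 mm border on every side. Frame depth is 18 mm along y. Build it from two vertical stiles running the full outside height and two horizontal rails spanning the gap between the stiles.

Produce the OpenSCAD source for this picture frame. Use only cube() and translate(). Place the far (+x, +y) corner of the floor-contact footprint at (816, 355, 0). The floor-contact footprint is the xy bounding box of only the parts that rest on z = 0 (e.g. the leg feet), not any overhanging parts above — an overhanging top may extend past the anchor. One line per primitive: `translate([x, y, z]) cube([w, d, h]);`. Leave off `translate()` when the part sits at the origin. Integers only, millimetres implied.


translate([319, 337, 0]) cube([29, 18, 369]);
translate([787, 337, 0]) cube([29, 18, 369]);
translate([348, 337, 0]) cube([439, 18, 29]);
translate([348, 337, 340]) cube([439, 18, 29]);


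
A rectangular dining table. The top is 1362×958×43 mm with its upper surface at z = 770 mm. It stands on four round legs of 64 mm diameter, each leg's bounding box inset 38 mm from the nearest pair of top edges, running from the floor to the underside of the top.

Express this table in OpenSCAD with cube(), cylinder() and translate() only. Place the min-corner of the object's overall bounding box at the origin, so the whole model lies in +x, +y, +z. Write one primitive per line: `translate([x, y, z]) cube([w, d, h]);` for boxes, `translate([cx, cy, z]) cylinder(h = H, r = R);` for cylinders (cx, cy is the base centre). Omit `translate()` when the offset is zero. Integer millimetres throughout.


// leg_h = 770 - 43 = 727
translate([0, 0, 727]) cube([1362, 958, 43]);
translate([70, 70, 0]) cylinder(h = 727, r = 32);
translate([1292, 70, 0]) cylinder(h = 727, r = 32);
translate([70, 888, 0]) cylinder(h = 727, r = 32);
translate([1292, 888, 0]) cylinder(h = 727, r = 32);


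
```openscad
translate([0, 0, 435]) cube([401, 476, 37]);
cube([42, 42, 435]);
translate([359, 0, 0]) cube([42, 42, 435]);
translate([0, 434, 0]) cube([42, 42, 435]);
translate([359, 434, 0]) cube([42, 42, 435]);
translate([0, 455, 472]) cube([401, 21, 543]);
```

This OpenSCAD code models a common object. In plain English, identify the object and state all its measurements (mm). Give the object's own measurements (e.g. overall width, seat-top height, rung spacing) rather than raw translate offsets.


A chair. The seat is a 401×476×37 mm slab with its top at z = 472 mm, on four 42×42 mm corner legs (flush with the seat edges, standing on z = 0). A flat backrest 21 mm thick, 543 mm tall, spans the full seat width and rises from the seat top along its +y edge, rear face flush with the rear of the seat.
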